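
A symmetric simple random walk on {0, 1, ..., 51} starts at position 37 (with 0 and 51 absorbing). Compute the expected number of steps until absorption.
E[τ | X_0 = 37] = 518

Let v_k = E[τ | X_0 = k]. Boundary: v_0 = v_51 = 0. Recurrence: v_k = 1 + (v_{k-1} + v_{k+1})/2 for 1 ≤ k ≤ 50. The particular solution to v_k − (v_{k-1} + v_{k+1})/2 = 1 is v_k = −k^2. Adding homogeneous solution A + B k and matching boundaries gives v_k = k (51 − k). Substituting k = 37: v_37 = 37 · 14 = 518.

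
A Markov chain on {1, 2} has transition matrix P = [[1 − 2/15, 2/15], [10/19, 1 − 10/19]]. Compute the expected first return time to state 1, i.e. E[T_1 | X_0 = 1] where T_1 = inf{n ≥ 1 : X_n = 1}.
E[T_1 | X_0 = 1] = 1/π_1 = 94/75

For an irreducible recurrent Markov chain with stationary distribution π, E[T_i | X_0 = i] = 1/π_i (Kac's formula). Here π_1 = (10/19)/(2/15 + 10/19) = (10/19)/(188/285) = 75/94, so E[T_1 | X_0 = 1] = 1/π_1 = (2/15 + 10/19)/(10/19) = (188/285)/(10/19) = 94/75.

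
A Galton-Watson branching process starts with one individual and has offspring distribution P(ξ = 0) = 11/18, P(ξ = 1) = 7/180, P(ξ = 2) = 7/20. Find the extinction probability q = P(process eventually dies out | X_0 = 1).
q = 1

Mean offspring μ = 0·11/18 + 1·7/180 + 2·7/20 = 133/180 ≤ 1. For μ ≤ 1 with offspring not concentrated at 1, the Galton-Watson process goes extinct almost surely, so q = 1.
(Algebraic check: The pgf is f(s) = 11/18 + 7/180·s + 7/20·s². The extinction probability q is the smallest fixed point of f in [0, 1]. Setting s = f(s):
  7/20·s² + (7/180 − 1)·s + 11/18 = 0
  7/20·s² − (11/18 + 7/20)·s + 11/18 = 0
which factors as (s − 1)·(7/20·s − 11/18) = 0, giving roots s = 1 and s = (11/18)/(7/20) = 110/63. Since 110/63 ≥ 1, the smallest root in [0, 1] is s = 1.)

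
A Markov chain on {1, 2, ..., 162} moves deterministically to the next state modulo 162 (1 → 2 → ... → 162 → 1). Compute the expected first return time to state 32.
E[T_32 | X_0 = 32] = 162

The chain cycles deterministically, so starting at state 32 it returns in exactly 162 steps. Equivalently, the stationary distribution is uniform π_j = 1/162 for every state j, so by Kac's formula E[T_32] = 1/π_32 = 162.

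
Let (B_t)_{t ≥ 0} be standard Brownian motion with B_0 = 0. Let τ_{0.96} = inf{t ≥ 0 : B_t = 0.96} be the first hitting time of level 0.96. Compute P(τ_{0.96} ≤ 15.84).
P(τ_{0.96} ≤ 15.84) = 2(1 − Φ(0.96/√15.84)) = 2(1 − Φ(0.2412)) ≈ 0.8094

By the reflection principle for standard BM, P(τ_b ≤ t) = 2 · P(B_t ≥ b). Since B_t ~ N(0, t), P(B_t ≥ 0.96) = 1 − Φ(0.96/√t) = 1 − Φ(0.96/√15.84) = 1 − Φ(0.2412) ≈ 0.40470. Doubling: P(τ_{0.96} ≤ 15.84) ≈ 2 · 0.40470 = 0.80940 ≈ 0.8094.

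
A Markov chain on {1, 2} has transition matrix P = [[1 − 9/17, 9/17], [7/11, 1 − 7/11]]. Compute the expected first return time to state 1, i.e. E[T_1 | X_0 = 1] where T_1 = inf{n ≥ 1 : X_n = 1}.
E[T_1 | X_0 = 1] = 1/π_1 = 218/119

For an irreducible recurrent Markov chain with stationary distribution π, E[T_i | X_0 = i] = 1/π_i (Kac's formula). Here π_1 = (7/11)/(9/17 + 7/11) = (7/11)/(218/187) = 119/218, so E[T_1 | X_0 = 1] = 1/π_1 = (9/17 + 7/11)/(7/11) = (218/187)/(7/11) = 218/119.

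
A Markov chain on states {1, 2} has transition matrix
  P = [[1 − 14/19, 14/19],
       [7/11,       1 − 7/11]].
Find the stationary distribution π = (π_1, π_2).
π_1 = 19/41, π_2 = 22/41

Solve πP = π with π_1 + π_2 = 1. From πP = π: π_1 · (1 − 14/19) + π_2 · 7/11 = π_1 ⇒ π_2 · 7/11 = π_1 · 14/19 ⇒ π_2/π_1 = (14/19)/(7/11) = 22/19. Together with π_1 + π_2 = 1:
  π_1 = (7/11)/(14/19 + 7/11) = (7/11)/(287/209) = 19/41,
  π_2 = (14/19)/(14/19 + 7/11) = (14/19)/(287/209) = 22/41.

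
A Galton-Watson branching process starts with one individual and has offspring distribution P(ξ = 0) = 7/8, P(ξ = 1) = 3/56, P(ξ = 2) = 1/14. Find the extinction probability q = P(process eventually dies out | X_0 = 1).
q = 1

Mean offspring μ = 0·7/8 + 1·3/56 + 2·1/14 = 11/56 ≤ 1. For μ ≤ 1 with offspring not concentrated at 1, the Galton-Watson process goes extinct almost surely, so q = 1.
(Algebraic check: The pgf is f(s) = 7/8 + 3/56·s + 1/14·s². The extinction probability q is the smallest fixed point of f in [0, 1]. Setting s = f(s):
  1/14·s² + (3/56 − 1)·s + 7/8 = 0
  1/14·s² − (7/8 + 1/14)·s + 7/8 = 0
which factors as (s − 1)·(1/14·s − 7/8) = 0, giving roots s = 1 and s = (7/8)/(1/14) = 49/4. Since 49/4 ≥ 1, the smallest root in [0, 1] is s = 1.)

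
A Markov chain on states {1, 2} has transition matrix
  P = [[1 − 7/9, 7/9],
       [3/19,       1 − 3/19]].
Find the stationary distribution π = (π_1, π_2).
π_1 = 27/160, π_2 = 133/160

Solve πP = π with π_1 + π_2 = 1. From πP = π: π_1 · (1 − 7/9) + π_2 · 3/19 = π_1 ⇒ π_2 · 3/19 = π_1 · 7/9 ⇒ π_2/π_1 = (7/9)/(3/19) = 133/27. Together with π_1 + π_2 = 1:
  π_1 = (3/19)/(7/9 + 3/19) = (3/19)/(160/171) = 27/160,
  π_2 = (7/9)/(7/9 + 3/19) = (7/9)/(160/171) = 133/160.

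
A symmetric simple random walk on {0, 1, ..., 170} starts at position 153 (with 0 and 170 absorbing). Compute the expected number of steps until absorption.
E[τ | X_0 = 153] = 2601

Let v_k = E[τ | X_0 = k]. Boundary: v_0 = v_170 = 0. Recurrence: v_k = 1 + (v_{k-1} + v_{k+1})/2 for 1 ≤ k ≤ 169. The particular solution to v_k − (v_{k-1} + v_{k+1})/2 = 1 is v_k = −k^2. Adding homogeneous solution A + B k and matching boundaries gives v_k = k (170 − k). Substituting k = 153: v_153 = 153 · 17 = 2601.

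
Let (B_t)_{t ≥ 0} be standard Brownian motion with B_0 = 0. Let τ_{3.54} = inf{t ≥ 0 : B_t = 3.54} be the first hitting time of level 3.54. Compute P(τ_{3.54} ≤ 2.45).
P(τ_{3.54} ≤ 2.45) = 2(1 − Φ(3.54/√2.45)) = 2(1 − Φ(2.2616)) ≈ 0.0237

By the reflection principle for standard BM, P(τ_b ≤ t) = 2 · P(B_t ≥ b). Since B_t ~ N(0, t), P(B_t ≥ 3.54) = 1 − Φ(3.54/√t) = 1 − Φ(3.54/√2.45) = 1 − Φ(2.2616) ≈ 0.01186. Doubling: P(τ_{3.54} ≤ 2.45) ≈ 2 · 0.01186 = 0.02372 ≈ 0.0237.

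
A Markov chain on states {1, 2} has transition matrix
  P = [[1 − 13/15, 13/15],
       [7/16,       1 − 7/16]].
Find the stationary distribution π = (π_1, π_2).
π_1 = 105/313, π_2 = 208/313

Solve πP = π with π_1 + π_2 = 1. From πP = π: π_1 · (1 − 13/15) + π_2 · 7/16 = π_1 ⇒ π_2 · 7/16 = π_1 · 13/15 ⇒ π_2/π_1 = (13/15)/(7/16) = 208/105. Together with π_1 + π_2 = 1:
  π_1 = (7/16)/(13/15 + 7/16) = (7/16)/(313/240) = 105/313,
  π_2 = (13/15)/(13/15 + 7/16) = (13/15)/(313/240) = 208/313.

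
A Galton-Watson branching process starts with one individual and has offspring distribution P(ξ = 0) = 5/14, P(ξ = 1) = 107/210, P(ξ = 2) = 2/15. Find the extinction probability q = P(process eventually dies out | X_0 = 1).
q = 1

Mean offspring μ = 0·5/14 + 1·107/210 + 2·2/15 = 163/210 ≤ 1. For μ ≤ 1 with offspring not concentrated at 1, the Galton-Watson process goes extinct almost surely, so q = 1.
(Algebraic check: The pgf is f(s) = 5/14 + 107/210·s + 2/15·s². The extinction probability q is the smallest fixed point of f in [0, 1]. Setting s = f(s):
  2/15·s² + (107/210 − 1)·s + 5/14 = 0
  2/15·s² − (5/14 + 2/15)·s + 5/14 = 0
which factors as (s − 1)·(2/15·s − 5/14) = 0, giving roots s = 1 and s = (5/14)/(2/15) = 75/28. Since 75/28 ≥ 1, the smallest root in [0, 1] is s = 1.)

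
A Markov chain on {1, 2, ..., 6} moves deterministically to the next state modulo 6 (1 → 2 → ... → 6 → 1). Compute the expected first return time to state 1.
E[T_1 | X_0 = 1] = 6

The chain cycles deterministically, so starting at state 1 it returns in exactly 6 steps. Equivalently, the stationary distribution is uniform π_j = 1/6 for every state j, so by Kac's formula E[T_1] = 1/π_1 = 6.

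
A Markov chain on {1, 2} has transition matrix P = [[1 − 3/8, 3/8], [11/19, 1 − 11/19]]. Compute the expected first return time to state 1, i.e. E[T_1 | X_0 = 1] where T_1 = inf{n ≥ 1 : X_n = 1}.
E[T_1 | X_0 = 1] = 1/π_1 = 145/88

For an irreducible recurrent Markov chain with stationary distribution π, E[T_i | X_0 = i] = 1/π_i (Kac's formula). Here π_1 = (11/19)/(3/8 + 11/19) = (11/19)/(145/152) = 88/145, so E[T_1 | X_0 = 1] = 1/π_1 = (3/8 + 11/19)/(11/19) = (145/152)/(11/19) = 145/88.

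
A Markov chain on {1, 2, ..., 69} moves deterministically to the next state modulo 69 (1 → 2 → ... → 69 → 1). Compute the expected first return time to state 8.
E[T_8 | X_0 = 8] = 69

The chain cycles deterministically, so starting at state 8 it returns in exactly 69 steps. Equivalently, the stationary distribution is uniform π_j = 1/69 for every state j, so by Kac's formula E[T_8] = 1/π_8 = 69.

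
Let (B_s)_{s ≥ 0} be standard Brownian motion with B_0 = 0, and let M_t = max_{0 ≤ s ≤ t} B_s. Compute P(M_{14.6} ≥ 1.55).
P(M_{14.6} ≥ 1.55) = 2·P(B_{14.6} ≥ 1.55) = 2(1 − Φ(1.55/√14.6)) ≈ 0.6850

By the reflection principle for Brownian motion, P(M_t ≥ a) = 2 · P(B_t ≥ a) for a ≥ 0. Since B_t ~ N(0, t), P(B_t ≥ 1.55) = 1 − Φ(1.55/√t) = 1 − Φ(1.55/√14.6) = 1 − Φ(0.4057). So
  P(M_{14.6} ≥ 1.55) = 2(1 − Φ(0.4057)) ≈ 0.6850.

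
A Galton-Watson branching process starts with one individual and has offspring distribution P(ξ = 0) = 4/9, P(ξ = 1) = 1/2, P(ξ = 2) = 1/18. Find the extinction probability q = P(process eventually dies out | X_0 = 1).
q = 1

Mean offspring μ = 0·4/9 + 1·1/2 + 2·1/18 = 11/18 ≤ 1. For μ ≤ 1 with offspring not concentrated at 1, the Galton-Watson process goes extinct almost surely, so q = 1.
(Algebraic check: The pgf is f(s) = 4/9 + 1/2·s + 1/18·s². The extinction probability q is the smallest fixed point of f in [0, 1]. Setting s = f(s):
  1/18·s² + (1/2 − 1)·s + 4/9 = 0
  1/18·s² − (4/9 + 1/18)·s + 4/9 = 0
which factors as (s − 1)·(1/18·s − 4/9) = 0, giving roots s = 1 and s = (4/9)/(1/18) = 8. Since 8 ≥ 1, the smallest root in [0, 1] is s = 1.)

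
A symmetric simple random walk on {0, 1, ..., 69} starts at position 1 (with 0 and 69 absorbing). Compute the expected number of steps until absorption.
E[τ | X_0 = 1] = 68

Let v_k = E[τ | X_0 = k]. Boundary: v_0 = v_69 = 0. Recurrence: v_k = 1 + (v_{k-1} + v_{k+1})/2 for 1 ≤ k ≤ 68. The particular solution to v_k − (v_{k-1} + v_{k+1})/2 = 1 is v_k = −k^2. Adding homogeneous solution A + B k and matching boundaries gives v_k = k (69 − k). Substituting k = 1: v_1 = 1 · 68 = 68.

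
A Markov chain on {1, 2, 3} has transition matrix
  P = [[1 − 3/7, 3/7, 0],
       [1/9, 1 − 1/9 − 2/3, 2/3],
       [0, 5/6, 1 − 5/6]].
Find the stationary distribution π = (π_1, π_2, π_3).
π = (35/278, 135/278, 54/139)

This is a birth-death chain on three states, which satisfies detailed balance: π_1 · P_{12} = π_2 · P_{21} and π_2 · P_{23} = π_3 · P_{32}.
From π_1 · 3/7 = π_2 · 1/9: π_2/π_1 = (3/7)/(1/9) = 27/7.
From π_2 · 2/3 = π_3 · 5/6: π_3/π_2 = (2/3)/(5/6) = 4/5.
Take π_1 proportional to 1; then unnormalized π = (1, 27/7, 108/35). Normalize by dividing by the sum 278/35:
  π = (35/278, 135/278, 54/139).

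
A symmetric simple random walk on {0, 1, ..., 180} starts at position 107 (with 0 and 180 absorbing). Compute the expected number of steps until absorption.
E[τ | X_0 = 107] = 7811

Let v_k = E[τ | X_0 = k]. Boundary: v_0 = v_180 = 0. Recurrence: v_k = 1 + (v_{k-1} + v_{k+1})/2 for 1 ≤ k ≤ 179. The particular solution to v_k − (v_{k-1} + v_{k+1})/2 = 1 is v_k = −k^2. Adding homogeneous solution A + B k and matching boundaries gives v_k = k (180 − k). Substituting k = 107: v_107 = 107 · 73 = 7811.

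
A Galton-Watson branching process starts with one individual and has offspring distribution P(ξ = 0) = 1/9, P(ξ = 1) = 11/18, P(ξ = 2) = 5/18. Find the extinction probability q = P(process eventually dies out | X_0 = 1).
q = 2/5

The pgf is f(s) = 1/9 + 11/18·s + 5/18·s². The extinction probability q is the smallest fixed point of f in [0, 1]. Setting s = f(s):
  5/18·s² + (11/18 − 1)·s + 1/9 = 0
  5/18·s² − (1/9 + 5/18)·s + 1/9 = 0
which factors as (s − 1)·(5/18·s − 1/9) = 0, giving roots s = 1 and s = (1/9)/(5/18) = 2/5.
Mean offspring μ = 11/18 + 2·5/18 = 7/6 > 1 (supercritical), so q < 1. The extinction probability is the smaller root: q = (1/9)/(5/18) = 2/5.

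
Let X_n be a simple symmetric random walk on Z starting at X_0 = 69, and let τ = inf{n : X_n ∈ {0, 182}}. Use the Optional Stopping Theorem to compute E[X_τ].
E[X_τ] = 69

X_n is a martingale and τ is a bounded-mean stopping time (indeed τ is finite a.s. with bounded expectation since the walk is in a bounded region). By the OST, E[X_τ] = E[X_0] = 69. Equivalently: E[X_τ] = 182 · P(hit 182 first) + 0 · P(hit 0 first) = 182 · (69/182) = 69.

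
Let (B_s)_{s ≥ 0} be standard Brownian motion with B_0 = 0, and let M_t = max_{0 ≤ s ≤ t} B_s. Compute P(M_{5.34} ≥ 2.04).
P(M_{5.34} ≥ 2.04) = 2·P(B_{5.34} ≥ 2.04) = 2(1 − Φ(2.04/√5.34)) ≈ 0.3773

By the reflection principle for Brownian motion, P(M_t ≥ a) = 2 · P(B_t ≥ a) for a ≥ 0. Since B_t ~ N(0, t), P(B_t ≥ 2.04) = 1 − Φ(2.04/√t) = 1 − Φ(2.04/√5.34) = 1 − Φ(0.8828). So
  P(M_{5.34} ≥ 2.04) = 2(1 − Φ(0.8828)) ≈ 0.3773.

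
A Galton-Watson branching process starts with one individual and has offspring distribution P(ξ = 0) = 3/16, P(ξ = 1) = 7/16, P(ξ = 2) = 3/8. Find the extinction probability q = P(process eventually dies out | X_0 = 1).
q = 1/2

The pgf is f(s) = 3/16 + 7/16·s + 3/8·s². The extinction probability q is the smallest fixed point of f in [0, 1]. Setting s = f(s):
  3/8·s² + (7/16 − 1)·s + 3/16 = 0
  3/8·s² − (3/16 + 3/8)·s + 3/16 = 0
which factors as (s − 1)·(3/8·s − 3/16) = 0, giving roots s = 1 and s = (3/16)/(3/8) = 1/2.
Mean offspring μ = 7/16 + 2·3/8 = 19/16 > 1 (supercritical), so q < 1. The extinction probability is the smaller root: q = (3/16)/(3/8) = 1/2.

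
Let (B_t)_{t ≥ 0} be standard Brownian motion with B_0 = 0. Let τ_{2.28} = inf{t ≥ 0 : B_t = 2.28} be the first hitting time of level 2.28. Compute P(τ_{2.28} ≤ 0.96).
P(τ_{2.28} ≤ 0.96) = 2(1 − Φ(2.28/√0.96)) = 2(1 − Φ(2.3270)) ≈ 0.0200

By the reflection principle for standard BM, P(τ_b ≤ t) = 2 · P(B_t ≥ b). Since B_t ~ N(0, t), P(B_t ≥ 2.28) = 1 − Φ(2.28/√t) = 1 − Φ(2.28/√0.96) = 1 − Φ(2.3270) ≈ 0.00998. Doubling: P(τ_{2.28} ≤ 0.96) ≈ 2 · 0.00998 = 0.01996 ≈ 0.0200.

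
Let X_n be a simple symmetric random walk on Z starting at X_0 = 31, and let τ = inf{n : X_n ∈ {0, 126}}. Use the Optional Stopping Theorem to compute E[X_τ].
E[X_τ] = 31

X_n is a martingale and τ is a bounded-mean stopping time (indeed τ is finite a.s. with bounded expectation since the walk is in a bounded region). By the OST, E[X_τ] = E[X_0] = 31. Equivalently: E[X_τ] = 126 · P(hit 126 first) + 0 · P(hit 0 first) = 126 · (31/126) = 31.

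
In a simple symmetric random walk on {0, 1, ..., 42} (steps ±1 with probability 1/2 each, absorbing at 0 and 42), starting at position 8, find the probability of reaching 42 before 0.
P(hit 42 before 0) = 8/42 = 4/21

Let u_k = P(hit 42 before 0 | start at k). Then u_0 = 0, u_42 = 1, and u_k = u_{k-1}/2 + u_{k+1}/2 for 1 ≤ k ≤ 41. This harmonic recurrence is solved by u_k = k/42, giving u_8 = 8/42 = 4/21.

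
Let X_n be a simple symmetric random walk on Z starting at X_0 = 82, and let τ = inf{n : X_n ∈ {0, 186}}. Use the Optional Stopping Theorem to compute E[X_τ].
E[X_τ] = 82

X_n is a martingale and τ is a bounded-mean stopping time (indeed τ is finite a.s. with bounded expectation since the walk is in a bounded region). By the OST, E[X_τ] = E[X_0] = 82. Equivalently: E[X_τ] = 186 · P(hit 186 first) + 0 · P(hit 0 first) = 186 · (82/186) = 82.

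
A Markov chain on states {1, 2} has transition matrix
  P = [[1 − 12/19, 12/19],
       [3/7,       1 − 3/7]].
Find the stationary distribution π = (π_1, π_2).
π_1 = 19/47, π_2 = 28/47

Solve πP = π with π_1 + π_2 = 1. From πP = π: π_1 · (1 − 12/19) + π_2 · 3/7 = π_1 ⇒ π_2 · 3/7 = π_1 · 12/19 ⇒ π_2/π_1 = (12/19)/(3/7) = 28/19. Together with π_1 + π_2 = 1:
  π_1 = (3/7)/(12/19 + 3/7) = (3/7)/(141/133) = 19/47,
  π_2 = (12/19)/(12/19 + 3/7) = (12/19)/(141/133) = 28/47.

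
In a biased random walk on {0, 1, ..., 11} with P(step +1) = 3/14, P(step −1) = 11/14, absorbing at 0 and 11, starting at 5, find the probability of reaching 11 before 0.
P(hit 11 before 0) = (1 − (11/3)^5) / (1 − (11/3)^11) = 14653629/35663936683

Let u_k denote P(reach 11 before 0 | start at k). Boundary: u_0 = 0, u_11 = 1. Recurrence: u_k = 3/14·u_{k+1} + 11/14·u_{k-1} for 1 ≤ k ≤ 10. Try u_k = A + B·r^k with r = q/p = (11/14)/(3/14) = 11/3. Substitution satisfies the recurrence; boundary conditions give:
  u_k = (1 − r^k) / (1 − r^N) = (1 − (11/3)^5) / (1 − (11/3)^11) = 14653629/35663936683.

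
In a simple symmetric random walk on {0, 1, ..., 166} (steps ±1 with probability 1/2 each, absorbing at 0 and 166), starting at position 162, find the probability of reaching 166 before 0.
P(hit 166 before 0) = 162/166 = 81/83

Let u_k = P(hit 166 before 0 | start at k). Then u_0 = 0, u_166 = 1, and u_k = u_{k-1}/2 + u_{k+1}/2 for 1 ≤ k ≤ 165. This harmonic recurrence is solved by u_k = k/166, giving u_162 = 162/166 = 81/83.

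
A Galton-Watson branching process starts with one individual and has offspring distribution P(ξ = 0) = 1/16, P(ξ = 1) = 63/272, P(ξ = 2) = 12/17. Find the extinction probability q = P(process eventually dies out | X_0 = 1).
q = 17/192

The pgf is f(s) = 1/16 + 63/272·s + 12/17·s². The extinction probability q is the smallest fixed point of f in [0, 1]. Setting s = f(s):
  12/17·s² + (63/272 − 1)·s + 1/16 = 0
  12/17·s² − (1/16 + 12/17)·s + 1/16 = 0
which factors as (s − 1)·(12/17·s − 1/16) = 0, giving roots s = 1 and s = (1/16)/(12/17) = 17/192.
Mean offspring μ = 63/272 + 2·12/17 = 447/272 > 1 (supercritical), so q < 1. The extinction probability is the smaller root: q = (1/16)/(12/17) = 17/192.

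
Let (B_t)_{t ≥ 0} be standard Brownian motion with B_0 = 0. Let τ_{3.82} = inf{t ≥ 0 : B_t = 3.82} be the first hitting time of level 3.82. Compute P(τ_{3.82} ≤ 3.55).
P(τ_{3.82} ≤ 3.55) = 2(1 − Φ(3.82/√3.55)) = 2(1 − Φ(2.0274)) ≈ 0.0426

By the reflection principle for standard BM, P(τ_b ≤ t) = 2 · P(B_t ≥ b). Since B_t ~ N(0, t), P(B_t ≥ 3.82) = 1 − Φ(3.82/√t) = 1 − Φ(3.82/√3.55) = 1 − Φ(2.0274) ≈ 0.02131. Doubling: P(τ_{3.82} ≤ 3.55) ≈ 2 · 0.02131 = 0.04262 ≈ 0.0426.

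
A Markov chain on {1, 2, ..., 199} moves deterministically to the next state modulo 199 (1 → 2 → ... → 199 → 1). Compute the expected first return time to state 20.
E[T_20 | X_0 = 20] = 199

The chain cycles deterministically, so starting at state 20 it returns in exactly 199 steps. Equivalently, the stationary distribution is uniform π_j = 1/199 for every state j, so by Kac's formula E[T_20] = 1/π_20 = 199.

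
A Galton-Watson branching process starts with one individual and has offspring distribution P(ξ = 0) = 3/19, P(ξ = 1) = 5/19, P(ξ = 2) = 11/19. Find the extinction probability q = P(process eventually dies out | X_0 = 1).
q = 3/11

The pgf is f(s) = 3/19 + 5/19·s + 11/19·s². The extinction probability q is the smallest fixed point of f in [0, 1]. Setting s = f(s):
  11/19·s² + (5/19 − 1)·s + 3/19 = 0
  11/19·s² − (3/19 + 11/19)·s + 3/19 = 0
which factors as (s − 1)·(11/19·s − 3/19) = 0, giving roots s = 1 and s = (3/19)/(11/19) = 3/11.
Mean offspring μ = 5/19 + 2·11/19 = 27/19 > 1 (supercritical), so q < 1. The extinction probability is the smaller root: q = (3/19)/(11/19) = 3/11.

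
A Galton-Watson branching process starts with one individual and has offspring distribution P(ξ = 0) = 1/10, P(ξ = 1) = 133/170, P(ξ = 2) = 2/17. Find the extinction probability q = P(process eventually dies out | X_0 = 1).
q = 17/20

The pgf is f(s) = 1/10 + 133/170·s + 2/17·s². The extinction probability q is the smallest fixed point of f in [0, 1]. Setting s = f(s):
  2/17·s² + (133/170 − 1)·s + 1/10 = 0
  2/17·s² − (1/10 + 2/17)·s + 1/10 = 0
which factors as (s − 1)·(2/17·s − 1/10) = 0, giving roots s = 1 and s = (1/10)/(2/17) = 17/20.
Mean offspring μ = 133/170 + 2·2/17 = 173/170 > 1 (supercritical), so q < 1. The extinction probability is the smaller root: q = (1/10)/(2/17) = 17/20.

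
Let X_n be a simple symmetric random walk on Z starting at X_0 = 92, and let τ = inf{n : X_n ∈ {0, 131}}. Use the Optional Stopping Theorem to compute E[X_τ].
E[X_τ] = 92

X_n is a martingale and τ is a bounded-mean stopping time (indeed τ is finite a.s. with bounded expectation since the walk is in a bounded region). By the OST, E[X_τ] = E[X_0] = 92. Equivalently: E[X_τ] = 131 · P(hit 131 first) + 0 · P(hit 0 first) = 131 · (92/131) = 92.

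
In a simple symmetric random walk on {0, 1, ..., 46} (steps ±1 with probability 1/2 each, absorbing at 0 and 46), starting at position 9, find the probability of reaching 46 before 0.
P(hit 46 before 0) = 9/46

Let u_k = P(hit 46 before 0 | start at k). Then u_0 = 0, u_46 = 1, and u_k = u_{k-1}/2 + u_{k+1}/2 for 1 ≤ k ≤ 45. This harmonic recurrence is solved by u_k = k/46, giving u_9 = 9/46.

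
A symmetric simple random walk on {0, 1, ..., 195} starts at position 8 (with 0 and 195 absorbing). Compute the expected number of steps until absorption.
E[τ | X_0 = 8] = 1496

Let v_k = E[τ | X_0 = k]. Boundary: v_0 = v_195 = 0. Recurrence: v_k = 1 + (v_{k-1} + v_{k+1})/2 for 1 ≤ k ≤ 194. The particular solution to v_k − (v_{k-1} + v_{k+1})/2 = 1 is v_k = −k^2. Adding homogeneous solution A + B k and matching boundaries gives v_k = k (195 − k). Substituting k = 8: v_8 = 8 · 187 = 1496.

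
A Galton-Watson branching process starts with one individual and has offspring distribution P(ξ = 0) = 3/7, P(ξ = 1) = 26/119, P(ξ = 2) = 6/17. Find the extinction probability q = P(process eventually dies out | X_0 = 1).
q = 1

Mean offspring μ = 0·3/7 + 1·26/119 + 2·6/17 = 110/119 ≤ 1. For μ ≤ 1 with offspring not concentrated at 1, the Galton-Watson process goes extinct almost surely, so q = 1.
(Algebraic check: The pgf is f(s) = 3/7 + 26/119·s + 6/17·s². The extinction probability q is the smallest fixed point of f in [0, 1]. Setting s = f(s):
  6/17·s² + (26/119 − 1)·s + 3/7 = 0
  6/17·s² − (3/7 + 6/17)·s + 3/7 = 0
which factors as (s − 1)·(6/17·s − 3/7) = 0, giving roots s = 1 and s = (3/7)/(6/17) = 17/14. Since 17/14 ≥ 1, the smallest root in [0, 1] is s = 1.)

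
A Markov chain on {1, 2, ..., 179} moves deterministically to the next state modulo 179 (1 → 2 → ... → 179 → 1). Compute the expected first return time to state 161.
E[T_161 | X_0 = 161] = 179

The chain cycles deterministically, so starting at state 161 it returns in exactly 179 steps. Equivalently, the stationary distribution is uniform π_j = 1/179 for every state j, so by Kac's formula E[T_161] = 1/π_161 = 179.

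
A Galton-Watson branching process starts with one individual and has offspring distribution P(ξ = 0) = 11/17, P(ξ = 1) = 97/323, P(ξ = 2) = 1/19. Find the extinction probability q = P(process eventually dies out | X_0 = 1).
q = 1

Mean offspring μ = 0·11/17 + 1·97/323 + 2·1/19 = 131/323 ≤ 1. For μ ≤ 1 with offspring not concentrated at 1, the Galton-Watson process goes extinct almost surely, so q = 1.
(Algebraic check: The pgf is f(s) = 11/17 + 97/323·s + 1/19·s². The extinction probability q is the smallest fixed point of f in [0, 1]. Setting s = f(s):
  1/19·s² + (97/323 − 1)·s + 11/17 = 0
  1/19·s² − (11/17 + 1/19)·s + 11/17 = 0
which factors as (s − 1)·(1/19·s − 11/17) = 0, giving roots s = 1 and s = (11/17)/(1/19) = 209/17. Since 209/17 ≥ 1, the smallest root in [0, 1] is s = 1.)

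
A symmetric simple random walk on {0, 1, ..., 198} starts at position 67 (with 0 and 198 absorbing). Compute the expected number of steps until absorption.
E[τ | X_0 = 67] = 8777

Let v_k = E[τ | X_0 = k]. Boundary: v_0 = v_198 = 0. Recurrence: v_k = 1 + (v_{k-1} + v_{k+1})/2 for 1 ≤ k ≤ 197. The particular solution to v_k − (v_{k-1} + v_{k+1})/2 = 1 is v_k = −k^2. Adding homogeneous solution A + B k and matching boundaries gives v_k = k (198 − k). Substituting k = 67: v_67 = 67 · 131 = 8777.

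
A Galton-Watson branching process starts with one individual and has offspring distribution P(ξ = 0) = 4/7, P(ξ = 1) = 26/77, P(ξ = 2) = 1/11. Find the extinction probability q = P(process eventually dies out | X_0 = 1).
q = 1

Mean offspring μ = 0·4/7 + 1·26/77 + 2·1/11 = 40/77 ≤ 1. For μ ≤ 1 with offspring not concentrated at 1, the Galton-Watson process goes extinct almost surely, so q = 1.
(Algebraic check: The pgf is f(s) = 4/7 + 26/77·s + 1/11·s². The extinction probability q is the smallest fixed point of f in [0, 1]. Setting s = f(s):
  1/11·s² + (26/77 − 1)·s + 4/7 = 0
  1/11·s² − (4/7 + 1/11)·s + 4/7 = 0
which factors as (s − 1)·(1/11·s − 4/7) = 0, giving roots s = 1 and s = (4/7)/(1/11) = 44/7. Since 44/7 ≥ 1, the smallest root in [0, 1] is s = 1.)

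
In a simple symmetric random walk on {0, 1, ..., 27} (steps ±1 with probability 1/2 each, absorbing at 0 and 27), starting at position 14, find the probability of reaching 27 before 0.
P(hit 27 before 0) = 14/27

Let u_k = P(hit 27 before 0 | start at k). Then u_0 = 0, u_27 = 1, and u_k = u_{k-1}/2 + u_{k+1}/2 for 1 ≤ k ≤ 26. This harmonic recurrence is solved by u_k = k/27, giving u_14 = 14/27.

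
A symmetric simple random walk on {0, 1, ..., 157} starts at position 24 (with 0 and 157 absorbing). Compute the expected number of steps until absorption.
E[τ | X_0 = 24] = 3192

Let v_k = E[τ | X_0 = k]. Boundary: v_0 = v_157 = 0. Recurrence: v_k = 1 + (v_{k-1} + v_{k+1})/2 for 1 ≤ k ≤ 156. The particular solution to v_k − (v_{k-1} + v_{k+1})/2 = 1 is v_k = −k^2. Adding homogeneous solution A + B k and matching boundaries gives v_k = k (157 − k). Substituting k = 24: v_24 = 24 · 133 = 3192.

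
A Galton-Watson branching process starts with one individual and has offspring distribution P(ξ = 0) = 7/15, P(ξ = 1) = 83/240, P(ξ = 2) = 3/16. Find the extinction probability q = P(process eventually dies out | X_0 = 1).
q = 1

Mean offspring μ = 0·7/15 + 1·83/240 + 2·3/16 = 173/240 ≤ 1. For μ ≤ 1 with offspring not concentrated at 1, the Galton-Watson process goes extinct almost surely, so q = 1.
(Algebraic check: The pgf is f(s) = 7/15 + 83/240·s + 3/16·s². The extinction probability q is the smallest fixed point of f in [0, 1]. Setting s = f(s):
  3/16·s² + (83/240 − 1)·s + 7/15 = 0
  3/16·s² − (7/15 + 3/16)·s + 7/15 = 0
which factors as (s − 1)·(3/16·s − 7/15) = 0, giving roots s = 1 and s = (7/15)/(3/16) = 112/45. Since 112/45 ≥ 1, the smallest root in [0, 1] is s = 1.)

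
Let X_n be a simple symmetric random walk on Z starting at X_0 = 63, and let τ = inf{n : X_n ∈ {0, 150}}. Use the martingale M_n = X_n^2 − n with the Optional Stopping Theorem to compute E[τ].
E[τ] = 5481

M_n = X_n^2 − n is a martingale (since E[X_{n+1}^2 | F_n] = X_n^2 + 1). By OST (τ has finite mean in a bounded region), E[M_τ] = E[M_0] = X_0^2 − 0 = 63^2 = 3969. Also E[M_τ] = E[X_τ^2] − E[τ]. The walk exits at 0 or 150, with P(hit 150 first) = 63/150, so E[X_τ^2] = 150^2 · 63/150 + 0 = 9450. Thus E[τ] = E[X_τ^2] − E[M_τ] = 9450 − 3969 = 5481 = 63(150 − 63) = 5481.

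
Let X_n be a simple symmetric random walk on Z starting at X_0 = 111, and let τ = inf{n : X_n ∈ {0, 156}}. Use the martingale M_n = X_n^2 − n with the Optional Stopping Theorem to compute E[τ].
E[τ] = 4995

M_n = X_n^2 − n is a martingale (since E[X_{n+1}^2 | F_n] = X_n^2 + 1). By OST (τ has finite mean in a bounded region), E[M_τ] = E[M_0] = X_0^2 − 0 = 111^2 = 12321. Also E[M_τ] = E[X_τ^2] − E[τ]. The walk exits at 0 or 156, with P(hit 156 first) = 111/156, so E[X_τ^2] = 156^2 · 111/156 + 0 = 17316. Thus E[τ] = E[X_τ^2] − E[M_τ] = 17316 − 12321 = 4995 = 111(156 − 111) = 4995.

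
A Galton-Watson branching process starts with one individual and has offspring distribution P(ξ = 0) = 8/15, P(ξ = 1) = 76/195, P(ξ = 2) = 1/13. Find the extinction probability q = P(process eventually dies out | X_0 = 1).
q = 1

Mean offspring μ = 0·8/15 + 1·76/195 + 2·1/13 = 106/195 ≤ 1. For μ ≤ 1 with offspring not concentrated at 1, the Galton-Watson process goes extinct almost surely, so q = 1.
(Algebraic check: The pgf is f(s) = 8/15 + 76/195·s + 1/13·s². The extinction probability q is the smallest fixed point of f in [0, 1]. Setting s = f(s):
  1/13·s² + (76/195 − 1)·s + 8/15 = 0
  1/13·s² − (8/15 + 1/13)·s + 8/15 = 0
which factors as (s − 1)·(1/13·s − 8/15) = 0, giving roots s = 1 and s = (8/15)/(1/13) = 104/15. Since 104/15 ≥ 1, the smallest root in [0, 1] is s = 1.)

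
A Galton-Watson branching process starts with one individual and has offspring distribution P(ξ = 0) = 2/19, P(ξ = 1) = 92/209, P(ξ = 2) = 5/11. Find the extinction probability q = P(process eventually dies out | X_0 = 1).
q = 22/95

The pgf is f(s) = 2/19 + 92/209·s + 5/11·s². The extinction probability q is the smallest fixed point of f in [0, 1]. Setting s = f(s):
  5/11·s² + (92/209 − 1)·s + 2/19 = 0
  5/11·s² − (2/19 + 5/11)·s + 2/19 = 0
which factors as (s − 1)·(5/11·s − 2/19) = 0, giving roots s = 1 and s = (2/19)/(5/11) = 22/95.
Mean offspring μ = 92/209 + 2·5/11 = 282/209 > 1 (supercritical), so q < 1. The extinction probability is the smaller root: q = (2/19)/(5/11) = 22/95.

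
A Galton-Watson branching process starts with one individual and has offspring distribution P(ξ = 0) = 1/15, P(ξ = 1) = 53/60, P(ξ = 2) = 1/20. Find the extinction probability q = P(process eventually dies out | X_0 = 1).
q = 1

Mean offspring μ = 0·1/15 + 1·53/60 + 2·1/20 = 59/60 ≤ 1. For μ ≤ 1 with offspring not concentrated at 1, the Galton-Watson process goes extinct almost surely, so q = 1.
(Algebraic check: The pgf is f(s) = 1/15 + 53/60·s + 1/20·s². The extinction probability q is the smallest fixed point of f in [0, 1]. Setting s = f(s):
  1/20·s² + (53/60 − 1)·s + 1/15 = 0
  1/20·s² − (1/15 + 1/20)·s + 1/15 = 0
which factors as (s − 1)·(1/20·s − 1/15) = 0, giving roots s = 1 and s = (1/15)/(1/20) = 4/3. Since 4/3 ≥ 1, the smallest root in [0, 1] is s = 1.)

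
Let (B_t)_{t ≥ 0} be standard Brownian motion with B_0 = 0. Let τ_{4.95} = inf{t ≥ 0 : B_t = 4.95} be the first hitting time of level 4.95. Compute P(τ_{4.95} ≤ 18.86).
P(τ_{4.95} ≤ 18.86) = 2(1 − Φ(4.95/√18.86)) = 2(1 − Φ(1.1398)) ≈ 0.2544

By the reflection principle for standard BM, P(τ_b ≤ t) = 2 · P(B_t ≥ b). Since B_t ~ N(0, t), P(B_t ≥ 4.95) = 1 − Φ(4.95/√t) = 1 − Φ(4.95/√18.86) = 1 − Φ(1.1398) ≈ 0.12718. Doubling: P(τ_{4.95} ≤ 18.86) ≈ 2 · 0.12718 = 0.25436 ≈ 0.2544.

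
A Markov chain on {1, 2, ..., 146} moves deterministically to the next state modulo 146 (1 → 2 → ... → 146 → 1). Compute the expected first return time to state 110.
E[T_110 | X_0 = 110] = 146

The chain cycles deterministically, so starting at state 110 it returns in exactly 146 steps. Equivalently, the stationary distribution is uniform π_j = 1/146 for every state j, so by Kac's formula E[T_110] = 1/π_110 = 146.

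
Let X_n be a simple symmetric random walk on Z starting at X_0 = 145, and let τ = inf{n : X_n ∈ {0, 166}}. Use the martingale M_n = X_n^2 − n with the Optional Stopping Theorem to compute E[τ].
E[τ] = 3045

M_n = X_n^2 − n is a martingale (since E[X_{n+1}^2 | F_n] = X_n^2 + 1). By OST (τ has finite mean in a bounded region), E[M_τ] = E[M_0] = X_0^2 − 0 = 145^2 = 21025. Also E[M_τ] = E[X_τ^2] − E[τ]. The walk exits at 0 or 166, with P(hit 166 first) = 145/166, so E[X_τ^2] = 166^2 · 145/166 + 0 = 24070. Thus E[τ] = E[X_τ^2] − E[M_τ] = 24070 − 21025 = 3045 = 145(166 − 145) = 3045.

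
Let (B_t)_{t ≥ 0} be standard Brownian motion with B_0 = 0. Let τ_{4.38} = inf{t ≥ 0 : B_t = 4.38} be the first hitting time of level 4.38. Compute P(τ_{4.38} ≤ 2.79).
P(τ_{4.38} ≤ 2.79) = 2(1 − Φ(4.38/√2.79)) = 2(1 − Φ(2.6222)) ≈ 0.0087

By the reflection principle for standard BM, P(τ_b ≤ t) = 2 · P(B_t ≥ b). Since B_t ~ N(0, t), P(B_t ≥ 4.38) = 1 − Φ(4.38/√t) = 1 − Φ(4.38/√2.79) = 1 − Φ(2.6222) ≈ 0.00437. Doubling: P(τ_{4.38} ≤ 2.79) ≈ 2 · 0.00437 = 0.00874 ≈ 0.0087.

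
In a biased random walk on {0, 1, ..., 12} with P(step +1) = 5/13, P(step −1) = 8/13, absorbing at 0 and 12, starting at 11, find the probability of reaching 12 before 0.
P(hit 12 before 0) = (1 − (8/5)^11) / (1 − (8/5)^12) = 14235177445/22825112037

Let u_k denote P(reach 12 before 0 | start at k). Boundary: u_0 = 0, u_12 = 1. Recurrence: u_k = 5/13·u_{k+1} + 8/13·u_{k-1} for 1 ≤ k ≤ 11. Try u_k = A + B·r^k with r = q/p = (8/13)/(5/13) = 8/5. Substitution satisfies the recurrence; boundary conditions give:
  u_k = (1 − r^k) / (1 − r^N) = (1 − (8/5)^11) / (1 − (8/5)^12) = 14235177445/22825112037.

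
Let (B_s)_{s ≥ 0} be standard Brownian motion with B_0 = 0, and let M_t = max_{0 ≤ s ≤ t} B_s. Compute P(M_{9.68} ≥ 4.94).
P(M_{9.68} ≥ 4.94) = 2·P(B_{9.68} ≥ 4.94) = 2(1 − Φ(4.94/√9.68)) ≈ 0.1123

By the reflection principle for Brownian motion, P(M_t ≥ a) = 2 · P(B_t ≥ a) for a ≥ 0. Since B_t ~ N(0, t), P(B_t ≥ 4.94) = 1 − Φ(4.94/√t) = 1 − Φ(4.94/√9.68) = 1 − Φ(1.5878). So
  P(M_{9.68} ≥ 4.94) = 2(1 − Φ(1.5878)) ≈ 0.1123.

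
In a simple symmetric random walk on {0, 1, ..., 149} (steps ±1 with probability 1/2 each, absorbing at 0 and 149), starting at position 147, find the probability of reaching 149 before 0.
P(hit 149 before 0) = 147/149

Let u_k = P(hit 149 before 0 | start at k). Then u_0 = 0, u_149 = 1, and u_k = u_{k-1}/2 + u_{k+1}/2 for 1 ≤ k ≤ 148. This harmonic recurrence is solved by u_k = k/149, giving u_147 = 147/149.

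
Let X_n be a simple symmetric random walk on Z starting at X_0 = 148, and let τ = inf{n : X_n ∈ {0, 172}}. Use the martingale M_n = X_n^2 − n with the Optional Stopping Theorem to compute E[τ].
E[τ] = 3552

M_n = X_n^2 − n is a martingale (since E[X_{n+1}^2 | F_n] = X_n^2 + 1). By OST (τ has finite mean in a bounded region), E[M_τ] = E[M_0] = X_0^2 − 0 = 148^2 = 21904. Also E[M_τ] = E[X_τ^2] − E[τ]. The walk exits at 0 or 172, with P(hit 172 first) = 148/172, so E[X_τ^2] = 172^2 · 148/172 + 0 = 25456. Thus E[τ] = E[X_τ^2] − E[M_τ] = 25456 − 21904 = 3552 = 148(172 − 148) = 3552.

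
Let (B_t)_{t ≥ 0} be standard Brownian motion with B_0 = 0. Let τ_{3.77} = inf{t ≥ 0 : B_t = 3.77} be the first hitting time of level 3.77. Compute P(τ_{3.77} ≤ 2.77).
P(τ_{3.77} ≤ 2.77) = 2(1 − Φ(3.77/√2.77)) = 2(1 − Φ(2.2652)) ≈ 0.0235

By the reflection principle for standard BM, P(τ_b ≤ t) = 2 · P(B_t ≥ b). Since B_t ~ N(0, t), P(B_t ≥ 3.77) = 1 − Φ(3.77/√t) = 1 − Φ(3.77/√2.77) = 1 − Φ(2.2652) ≈ 0.01175. Doubling: P(τ_{3.77} ≤ 2.77) ≈ 2 · 0.01175 = 0.02350 ≈ 0.0235.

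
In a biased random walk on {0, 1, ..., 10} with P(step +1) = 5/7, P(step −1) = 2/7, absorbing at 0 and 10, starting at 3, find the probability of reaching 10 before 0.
P(hit 10 before 0) = (1 − (2/5)^3) / (1 − (2/5)^10) = 3046875/3254867

Let u_k denote P(reach 10 before 0 | start at k). Boundary: u_0 = 0, u_10 = 1. Recurrence: u_k = 5/7·u_{k+1} + 2/7·u_{k-1} for 1 ≤ k ≤ 9. Try u_k = A + B·r^k with r = q/p = (2/7)/(5/7) = 2/5. Substitution satisfies the recurrence; boundary conditions give:
  u_k = (1 − r^k) / (1 − r^N) = (1 − (2/5)^3) / (1 − (2/5)^10) = 3046875/3254867.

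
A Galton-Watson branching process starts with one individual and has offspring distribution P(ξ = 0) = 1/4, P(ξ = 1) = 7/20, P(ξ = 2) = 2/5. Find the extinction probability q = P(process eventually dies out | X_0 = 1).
q = 5/8

The pgf is f(s) = 1/4 + 7/20·s + 2/5·s². The extinction probability q is the smallest fixed point of f in [0, 1]. Setting s = f(s):
  2/5·s² + (7/20 − 1)·s + 1/4 = 0
  2/5·s² − (1/4 + 2/5)·s + 1/4 = 0
which factors as (s − 1)·(2/5·s − 1/4) = 0, giving roots s = 1 and s = (1/4)/(2/5) = 5/8.
Mean offspring μ = 7/20 + 2·2/5 = 23/20 > 1 (supercritical), so q < 1. The extinction probability is the smaller root: q = (1/4)/(2/5) = 5/8.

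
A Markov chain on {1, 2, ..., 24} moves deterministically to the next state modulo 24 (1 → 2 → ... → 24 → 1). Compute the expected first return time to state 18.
E[T_18 | X_0 = 18] = 24

The chain cycles deterministically, so starting at state 18 it returns in exactly 24 steps. Equivalently, the stationary distribution is uniform π_j = 1/24 for every state j, so by Kac's formula E[T_18] = 1/π_18 = 24.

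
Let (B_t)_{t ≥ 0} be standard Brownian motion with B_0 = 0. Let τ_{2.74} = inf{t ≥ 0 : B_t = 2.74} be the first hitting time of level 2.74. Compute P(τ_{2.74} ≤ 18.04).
P(τ_{2.74} ≤ 18.04) = 2(1 − Φ(2.74/√18.04)) = 2(1 − Φ(0.6451)) ≈ 0.5189

By the reflection principle for standard BM, P(τ_b ≤ t) = 2 · P(B_t ≥ b). Since B_t ~ N(0, t), P(B_t ≥ 2.74) = 1 − Φ(2.74/√t) = 1 − Φ(2.74/√18.04) = 1 − Φ(0.6451) ≈ 0.25943. Doubling: P(τ_{2.74} ≤ 18.04) ≈ 2 · 0.25943 = 0.51886 ≈ 0.5189.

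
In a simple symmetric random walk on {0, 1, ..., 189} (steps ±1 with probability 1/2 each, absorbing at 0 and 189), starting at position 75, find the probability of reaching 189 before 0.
P(hit 189 before 0) = 75/189 = 25/63

Let u_k = P(hit 189 before 0 | start at k). Then u_0 = 0, u_189 = 1, and u_k = u_{k-1}/2 + u_{k+1}/2 for 1 ≤ k ≤ 188. This harmonic recurrence is solved by u_k = k/189, giving u_75 = 75/189 = 25/63.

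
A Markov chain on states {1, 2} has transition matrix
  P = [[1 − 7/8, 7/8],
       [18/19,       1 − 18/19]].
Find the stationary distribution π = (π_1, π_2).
π_1 = 144/277, π_2 = 133/277

Solve πP = π with π_1 + π_2 = 1. From πP = π: π_1 · (1 − 7/8) + π_2 · 18/19 = π_1 ⇒ π_2 · 18/19 = π_1 · 7/8 ⇒ π_2/π_1 = (7/8)/(18/19) = 133/144. Together with π_1 + π_2 = 1:
  π_1 = (18/19)/(7/8 + 18/19) = (18/19)/(277/152) = 144/277,
  π_2 = (7/8)/(7/8 + 18/19) = (7/8)/(277/152) = 133/277.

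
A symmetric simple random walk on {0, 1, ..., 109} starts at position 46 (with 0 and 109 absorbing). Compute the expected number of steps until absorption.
E[τ | X_0 = 46] = 2898

Let v_k = E[τ | X_0 = k]. Boundary: v_0 = v_109 = 0. Recurrence: v_k = 1 + (v_{k-1} + v_{k+1})/2 for 1 ≤ k ≤ 108. The particular solution to v_k − (v_{k-1} + v_{k+1})/2 = 1 is v_k = −k^2. Adding homogeneous solution A + B k and matching boundaries gives v_k = k (109 − k). Substituting k = 46: v_46 = 46 · 63 = 2898.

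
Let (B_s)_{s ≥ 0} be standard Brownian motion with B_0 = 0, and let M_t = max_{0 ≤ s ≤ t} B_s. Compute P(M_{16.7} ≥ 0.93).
P(M_{16.7} ≥ 0.93) = 2·P(B_{16.7} ≥ 0.93) = 2(1 − Φ(0.93/√16.7)) ≈ 0.8200

By the reflection principle for Brownian motion, P(M_t ≥ a) = 2 · P(B_t ≥ a) for a ≥ 0. Since B_t ~ N(0, t), P(B_t ≥ 0.93) = 1 − Φ(0.93/√t) = 1 − Φ(0.93/√16.7) = 1 − Φ(0.2276). So
  P(M_{16.7} ≥ 0.93) = 2(1 − Φ(0.2276)) ≈ 0.8200.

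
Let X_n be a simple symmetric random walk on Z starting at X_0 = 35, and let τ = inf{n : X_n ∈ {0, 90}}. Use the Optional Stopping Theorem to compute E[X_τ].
E[X_τ] = 35

X_n is a martingale and τ is a bounded-mean stopping time (indeed τ is finite a.s. with bounded expectation since the walk is in a bounded region). By the OST, E[X_τ] = E[X_0] = 35. Equivalently: E[X_τ] = 90 · P(hit 90 first) + 0 · P(hit 0 first) = 90 · (35/90) = 35.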